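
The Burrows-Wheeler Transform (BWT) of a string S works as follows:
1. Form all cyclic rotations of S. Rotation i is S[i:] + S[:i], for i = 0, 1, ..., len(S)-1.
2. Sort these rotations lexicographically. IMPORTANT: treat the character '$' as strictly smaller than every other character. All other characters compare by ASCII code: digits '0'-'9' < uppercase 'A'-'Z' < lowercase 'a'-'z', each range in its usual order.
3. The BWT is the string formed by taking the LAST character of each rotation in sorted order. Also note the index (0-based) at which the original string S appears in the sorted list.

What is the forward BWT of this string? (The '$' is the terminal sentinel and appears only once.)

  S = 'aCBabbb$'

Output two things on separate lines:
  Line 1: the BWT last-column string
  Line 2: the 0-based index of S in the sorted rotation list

All 8 rotations (rotation i = S[i:]+S[:i]):
  rot[0] = aCBabbb$
  rot[1] = CBabbb$a
  rot[2] = Babbb$aC
  rot[3] = abbb$aCB
  rot[4] = bbb$aCBa
  rot[5] = bb$aCBab
  rot[6] = b$aCBabb
  rot[7] = $aCBabbb
Sorted (with $ < everything):
  sorted[0] = $aCBabbb  (last char: 'b')
  sorted[1] = Babbb$aC  (last char: 'C')
  sorted[2] = CBabbb$a  (last char: 'a')
  sorted[3] = aCBabbb$  (last char: '$')
  sorted[4] = abbb$aCB  (last char: 'B')
  sorted[5] = b$aCBabb  (last char: 'b')
  sorted[6] = bb$aCBab  (last char: 'b')
  sorted[7] = bbb$aCBa  (last char: 'a')
Last column: bCa$Bbba
Original string S is at sorted index 3

Answer: bCa$Bbba
3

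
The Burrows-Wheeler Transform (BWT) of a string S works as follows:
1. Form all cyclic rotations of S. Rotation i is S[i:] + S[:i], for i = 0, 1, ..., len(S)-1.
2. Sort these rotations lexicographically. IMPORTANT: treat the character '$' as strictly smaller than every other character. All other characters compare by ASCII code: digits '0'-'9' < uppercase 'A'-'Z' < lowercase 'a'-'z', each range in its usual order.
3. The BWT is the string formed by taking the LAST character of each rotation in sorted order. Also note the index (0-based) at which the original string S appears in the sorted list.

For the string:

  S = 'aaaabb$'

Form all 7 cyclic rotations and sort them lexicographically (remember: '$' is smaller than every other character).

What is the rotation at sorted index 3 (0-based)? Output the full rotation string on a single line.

Answer: aabb$aa

Derivation:
All 7 rotations (rotation i = S[i:]+S[:i]):
  rot[0] = aaaabb$
  rot[1] = aaabb$a
  rot[2] = aabb$aa
  rot[3] = abb$aaa
  rot[4] = bb$aaaa
  rot[5] = b$aaaab
  rot[6] = $aaaabb
Sorted (with $ < everything):
  sorted[0] = $aaaabb
  sorted[1] = aaaabb$
  sorted[2] = aaabb$a
  sorted[3] = aabb$aa
  sorted[4] = abb$aaa
  sorted[5] = b$aaaab
  sorted[6] = bb$aaaa
sorted[3] = aabb$aa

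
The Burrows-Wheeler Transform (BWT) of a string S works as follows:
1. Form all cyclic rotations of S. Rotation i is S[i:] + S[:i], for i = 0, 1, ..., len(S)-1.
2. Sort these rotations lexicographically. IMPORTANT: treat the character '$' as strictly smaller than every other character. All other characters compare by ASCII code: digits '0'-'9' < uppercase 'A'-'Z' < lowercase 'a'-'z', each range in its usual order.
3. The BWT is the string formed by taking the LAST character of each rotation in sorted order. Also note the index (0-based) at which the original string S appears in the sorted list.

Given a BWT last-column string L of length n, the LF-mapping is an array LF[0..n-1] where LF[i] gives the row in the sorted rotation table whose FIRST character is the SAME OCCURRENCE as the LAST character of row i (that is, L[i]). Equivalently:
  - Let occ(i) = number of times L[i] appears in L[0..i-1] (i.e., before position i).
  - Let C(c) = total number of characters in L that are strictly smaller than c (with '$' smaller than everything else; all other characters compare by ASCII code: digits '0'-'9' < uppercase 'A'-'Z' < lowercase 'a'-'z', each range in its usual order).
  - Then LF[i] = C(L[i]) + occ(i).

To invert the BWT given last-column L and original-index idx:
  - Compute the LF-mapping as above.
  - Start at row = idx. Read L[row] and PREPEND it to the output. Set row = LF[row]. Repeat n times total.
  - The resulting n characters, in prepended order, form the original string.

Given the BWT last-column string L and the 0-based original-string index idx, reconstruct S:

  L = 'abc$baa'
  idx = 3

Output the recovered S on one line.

LF mapping: 1 4 6 0 5 2 3
Walk LF starting at row 3, prepending L[row]:
  step 1: row=3, L[3]='$', prepend. Next row=LF[3]=0
  step 2: row=0, L[0]='a', prepend. Next row=LF[0]=1
  step 3: row=1, L[1]='b', prepend. Next row=LF[1]=4
  step 4: row=4, L[4]='b', prepend. Next row=LF[4]=5
  step 5: row=5, L[5]='a', prepend. Next row=LF[5]=2
  step 6: row=2, L[2]='c', prepend. Next row=LF[2]=6
  step 7: row=6, L[6]='a', prepend. Next row=LF[6]=3
Reversed output: acabba$

Answer: acabba$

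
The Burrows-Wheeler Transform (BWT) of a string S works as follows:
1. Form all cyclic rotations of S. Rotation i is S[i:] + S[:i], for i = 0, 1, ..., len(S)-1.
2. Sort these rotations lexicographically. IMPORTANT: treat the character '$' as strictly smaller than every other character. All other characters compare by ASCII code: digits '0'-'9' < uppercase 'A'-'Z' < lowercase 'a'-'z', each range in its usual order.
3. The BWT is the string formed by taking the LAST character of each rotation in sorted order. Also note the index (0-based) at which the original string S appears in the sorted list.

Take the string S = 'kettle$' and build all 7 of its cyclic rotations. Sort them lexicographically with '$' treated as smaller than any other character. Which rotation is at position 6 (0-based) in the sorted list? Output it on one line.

All 7 rotations (rotation i = S[i:]+S[:i]):
  rot[0] = kettle$
  rot[1] = ettle$k
  rot[2] = ttle$ke
  rot[3] = tle$ket
  rot[4] = le$kett
  rot[5] = e$kettl
  rot[6] = $kettle
Sorted (with $ < everything):
  sorted[0] = $kettle
  sorted[1] = e$kettl
  sorted[2] = ettle$k
  sorted[3] = kettle$
  sorted[4] = le$kett
  sorted[5] = tle$ket
  sorted[6] = ttle$ke
sorted[6] = ttle$ke

Answer: ttle$ke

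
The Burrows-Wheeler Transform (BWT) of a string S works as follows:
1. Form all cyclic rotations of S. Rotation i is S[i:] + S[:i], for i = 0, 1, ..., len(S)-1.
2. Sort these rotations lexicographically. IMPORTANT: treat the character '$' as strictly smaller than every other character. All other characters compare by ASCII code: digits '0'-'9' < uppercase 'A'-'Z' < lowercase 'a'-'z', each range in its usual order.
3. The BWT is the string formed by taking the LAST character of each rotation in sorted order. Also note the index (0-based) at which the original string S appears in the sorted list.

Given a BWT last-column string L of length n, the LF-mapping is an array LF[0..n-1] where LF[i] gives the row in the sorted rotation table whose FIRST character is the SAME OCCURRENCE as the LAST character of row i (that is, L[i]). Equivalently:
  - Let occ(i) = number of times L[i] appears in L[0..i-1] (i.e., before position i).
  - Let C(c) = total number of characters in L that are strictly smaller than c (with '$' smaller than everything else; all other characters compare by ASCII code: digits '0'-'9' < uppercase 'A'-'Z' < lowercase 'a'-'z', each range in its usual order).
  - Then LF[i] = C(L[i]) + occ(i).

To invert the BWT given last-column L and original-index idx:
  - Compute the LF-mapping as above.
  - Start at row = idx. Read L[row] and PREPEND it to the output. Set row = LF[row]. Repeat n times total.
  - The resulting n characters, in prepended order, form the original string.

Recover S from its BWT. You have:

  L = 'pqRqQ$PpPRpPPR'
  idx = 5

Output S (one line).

Answer: QPqPRPRqPppRp$

Derivation:
LF mapping: 9 12 6 13 5 0 1 10 2 7 11 3 4 8
Walk LF starting at row 5, prepending L[row]:
  step 1: row=5, L[5]='$', prepend. Next row=LF[5]=0
  step 2: row=0, L[0]='p', prepend. Next row=LF[0]=9
  step 3: row=9, L[9]='R', prepend. Next row=LF[9]=7
  step 4: row=7, L[7]='p', prepend. Next row=LF[7]=10
  step 5: row=10, L[10]='p', prepend. Next row=LF[10]=11
  step 6: row=11, L[11]='P', prepend. Next row=LF[11]=3
  step 7: row=3, L[3]='q', prepend. Next row=LF[3]=13
  step 8: row=13, L[13]='R', prepend. Next row=LF[13]=8
  step 9: row=8, L[8]='P', prepend. Next row=LF[8]=2
  step 10: row=2, L[2]='R', prepend. Next row=LF[2]=6
  step 11: row=6, L[6]='P', prepend. Next row=LF[6]=1
  step 12: row=1, L[1]='q', prepend. Next row=LF[1]=12
  step 13: row=12, L[12]='P', prepend. Next row=LF[12]=4
  step 14: row=4, L[4]='Q', prepend. Next row=LF[4]=5
Reversed output: QPqPRPRqPppRp$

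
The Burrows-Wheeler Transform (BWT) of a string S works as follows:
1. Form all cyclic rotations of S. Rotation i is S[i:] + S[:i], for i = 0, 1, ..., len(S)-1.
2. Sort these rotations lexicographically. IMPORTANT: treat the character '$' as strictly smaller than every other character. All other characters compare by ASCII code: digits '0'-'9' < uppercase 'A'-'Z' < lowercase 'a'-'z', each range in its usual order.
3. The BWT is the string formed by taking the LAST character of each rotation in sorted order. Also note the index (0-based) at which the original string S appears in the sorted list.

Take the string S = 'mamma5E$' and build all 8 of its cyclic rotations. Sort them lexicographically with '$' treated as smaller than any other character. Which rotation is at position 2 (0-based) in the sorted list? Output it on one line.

Answer: E$mamma5

Derivation:
All 8 rotations (rotation i = S[i:]+S[:i]):
  rot[0] = mamma5E$
  rot[1] = amma5E$m
  rot[2] = mma5E$ma
  rot[3] = ma5E$mam
  rot[4] = a5E$mamm
  rot[5] = 5E$mamma
  rot[6] = E$mamma5
  rot[7] = $mamma5E
Sorted (with $ < everything):
  sorted[0] = $mamma5E
  sorted[1] = 5E$mamma
  sorted[2] = E$mamma5
  sorted[3] = a5E$mamm
  sorted[4] = amma5E$m
  sorted[5] = ma5E$mam
  sorted[6] = mamma5E$
  sorted[7] = mma5E$ma
sorted[2] = E$mamma5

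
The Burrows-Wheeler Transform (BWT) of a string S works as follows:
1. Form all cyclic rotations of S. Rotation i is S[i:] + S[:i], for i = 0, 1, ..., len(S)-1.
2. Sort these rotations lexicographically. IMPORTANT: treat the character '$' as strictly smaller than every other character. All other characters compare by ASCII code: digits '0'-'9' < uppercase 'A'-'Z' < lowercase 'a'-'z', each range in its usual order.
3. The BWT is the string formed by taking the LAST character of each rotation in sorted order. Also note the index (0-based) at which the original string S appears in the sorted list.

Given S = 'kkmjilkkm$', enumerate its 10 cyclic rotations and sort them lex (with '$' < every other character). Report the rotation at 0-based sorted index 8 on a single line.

All 10 rotations (rotation i = S[i:]+S[:i]):
  rot[0] = kkmjilkkm$
  rot[1] = kmjilkkm$k
  rot[2] = mjilkkm$kk
  rot[3] = jilkkm$kkm
  rot[4] = ilkkm$kkmj
  rot[5] = lkkm$kkmji
  rot[6] = kkm$kkmjil
  rot[7] = km$kkmjilk
  rot[8] = m$kkmjilkk
  rot[9] = $kkmjilkkm
Sorted (with $ < everything):
  sorted[0] = $kkmjilkkm
  sorted[1] = ilkkm$kkmj
  sorted[2] = jilkkm$kkm
  sorted[3] = kkm$kkmjil
  sorted[4] = kkmjilkkm$
  sorted[5] = km$kkmjilk
  sorted[6] = kmjilkkm$k
  sorted[7] = lkkm$kkmji
  sorted[8] = m$kkmjilkk
  sorted[9] = mjilkkm$kk
sorted[8] = m$kkmjilkk

Answer: m$kkmjilkk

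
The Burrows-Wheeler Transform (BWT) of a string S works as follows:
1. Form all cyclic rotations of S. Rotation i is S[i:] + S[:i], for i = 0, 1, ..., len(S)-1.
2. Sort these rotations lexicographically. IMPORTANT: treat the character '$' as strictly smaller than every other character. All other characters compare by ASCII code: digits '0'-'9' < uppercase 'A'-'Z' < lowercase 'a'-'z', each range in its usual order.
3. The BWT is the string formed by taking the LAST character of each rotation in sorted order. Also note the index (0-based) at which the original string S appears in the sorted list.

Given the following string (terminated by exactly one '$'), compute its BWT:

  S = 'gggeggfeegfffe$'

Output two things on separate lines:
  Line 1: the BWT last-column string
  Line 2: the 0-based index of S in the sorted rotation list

All 15 rotations (rotation i = S[i:]+S[:i]):
  rot[0] = gggeggfeegfffe$
  rot[1] = ggeggfeegfffe$g
  rot[2] = geggfeegfffe$gg
  rot[3] = eggfeegfffe$ggg
  rot[4] = ggfeegfffe$ggge
  rot[5] = gfeegfffe$gggeg
  rot[6] = feegfffe$gggegg
  rot[7] = eegfffe$gggeggf
  rot[8] = egfffe$gggeggfe
  rot[9] = gfffe$gggeggfee
  rot[10] = fffe$gggeggfeeg
  rot[11] = ffe$gggeggfeegf
  rot[12] = fe$gggeggfeegff
  rot[13] = e$gggeggfeegfff
  rot[14] = $gggeggfeegfffe
Sorted (with $ < everything):
  sorted[0] = $gggeggfeegfffe  (last char: 'e')
  sorted[1] = e$gggeggfeegfff  (last char: 'f')
  sorted[2] = eegfffe$gggeggf  (last char: 'f')
  sorted[3] = egfffe$gggeggfe  (last char: 'e')
  sorted[4] = eggfeegfffe$ggg  (last char: 'g')
  sorted[5] = fe$gggeggfeegff  (last char: 'f')
  sorted[6] = feegfffe$gggegg  (last char: 'g')
  sorted[7] = ffe$gggeggfeegf  (last char: 'f')
  sorted[8] = fffe$gggeggfeeg  (last char: 'g')
  sorted[9] = geggfeegfffe$gg  (last char: 'g')
  sorted[10] = gfeegfffe$gggeg  (last char: 'g')
  sorted[11] = gfffe$gggeggfee  (last char: 'e')
  sorted[12] = ggeggfeegfffe$g  (last char: 'g')
  sorted[13] = ggfeegfffe$ggge  (last char: 'e')
  sorted[14] = gggeggfeegfffe$  (last char: '$')
Last column: effegfgfgggege$
Original string S is at sorted index 14

Answer: effegfgfgggege$
14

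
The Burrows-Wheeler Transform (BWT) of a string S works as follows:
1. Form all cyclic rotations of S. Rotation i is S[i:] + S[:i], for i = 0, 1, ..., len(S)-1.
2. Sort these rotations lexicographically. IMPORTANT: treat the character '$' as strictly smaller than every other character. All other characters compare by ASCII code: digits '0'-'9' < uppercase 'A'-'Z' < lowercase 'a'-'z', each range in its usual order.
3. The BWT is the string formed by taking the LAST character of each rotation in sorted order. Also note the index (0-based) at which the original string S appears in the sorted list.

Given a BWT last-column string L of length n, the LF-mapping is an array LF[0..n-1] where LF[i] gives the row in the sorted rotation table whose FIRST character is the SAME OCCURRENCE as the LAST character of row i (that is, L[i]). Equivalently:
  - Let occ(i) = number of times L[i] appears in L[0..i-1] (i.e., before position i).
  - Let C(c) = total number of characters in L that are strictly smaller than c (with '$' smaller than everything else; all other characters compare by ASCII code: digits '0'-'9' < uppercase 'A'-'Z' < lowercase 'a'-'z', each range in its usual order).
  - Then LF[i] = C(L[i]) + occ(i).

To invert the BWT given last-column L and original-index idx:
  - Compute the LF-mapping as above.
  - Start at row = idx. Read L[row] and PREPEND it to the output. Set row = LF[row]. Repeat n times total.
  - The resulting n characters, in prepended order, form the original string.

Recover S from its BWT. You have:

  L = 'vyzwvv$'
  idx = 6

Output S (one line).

Answer: zvwvyv$

Derivation:
LF mapping: 1 5 6 4 2 3 0
Walk LF starting at row 6, prepending L[row]:
  step 1: row=6, L[6]='$', prepend. Next row=LF[6]=0
  step 2: row=0, L[0]='v', prepend. Next row=LF[0]=1
  step 3: row=1, L[1]='y', prepend. Next row=LF[1]=5
  step 4: row=5, L[5]='v', prepend. Next row=LF[5]=3
  step 5: row=3, L[3]='w', prepend. Next row=LF[3]=4
  step 6: row=4, L[4]='v', prepend. Next row=LF[4]=2
  step 7: row=2, L[2]='z', prepend. Next row=LF[2]=6
Reversed output: zvwvyv$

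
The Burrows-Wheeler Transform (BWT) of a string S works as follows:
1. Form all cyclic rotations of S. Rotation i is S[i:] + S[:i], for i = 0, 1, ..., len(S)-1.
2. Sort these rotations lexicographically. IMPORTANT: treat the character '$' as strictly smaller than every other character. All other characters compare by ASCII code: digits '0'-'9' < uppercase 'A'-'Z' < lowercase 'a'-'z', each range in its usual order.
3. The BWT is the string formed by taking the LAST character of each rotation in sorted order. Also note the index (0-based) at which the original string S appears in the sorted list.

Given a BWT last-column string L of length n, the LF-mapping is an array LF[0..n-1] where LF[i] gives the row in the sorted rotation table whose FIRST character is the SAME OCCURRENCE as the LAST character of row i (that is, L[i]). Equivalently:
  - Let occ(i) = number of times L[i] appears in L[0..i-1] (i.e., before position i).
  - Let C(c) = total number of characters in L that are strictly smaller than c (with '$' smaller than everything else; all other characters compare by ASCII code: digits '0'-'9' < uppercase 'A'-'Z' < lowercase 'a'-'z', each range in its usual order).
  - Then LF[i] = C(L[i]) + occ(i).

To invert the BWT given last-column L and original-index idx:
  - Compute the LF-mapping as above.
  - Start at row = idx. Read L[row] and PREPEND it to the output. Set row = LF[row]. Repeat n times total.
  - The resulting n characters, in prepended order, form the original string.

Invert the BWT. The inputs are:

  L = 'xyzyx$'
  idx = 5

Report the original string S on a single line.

Answer: zxyyx$

Derivation:
LF mapping: 1 3 5 4 2 0
Walk LF starting at row 5, prepending L[row]:
  step 1: row=5, L[5]='$', prepend. Next row=LF[5]=0
  step 2: row=0, L[0]='x', prepend. Next row=LF[0]=1
  step 3: row=1, L[1]='y', prepend. Next row=LF[1]=3
  step 4: row=3, L[3]='y', prepend. Next row=LF[3]=4
  step 5: row=4, L[4]='x', prepend. Next row=LF[4]=2
  step 6: row=2, L[2]='z', prepend. Next row=LF[2]=5
Reversed output: zxyyx$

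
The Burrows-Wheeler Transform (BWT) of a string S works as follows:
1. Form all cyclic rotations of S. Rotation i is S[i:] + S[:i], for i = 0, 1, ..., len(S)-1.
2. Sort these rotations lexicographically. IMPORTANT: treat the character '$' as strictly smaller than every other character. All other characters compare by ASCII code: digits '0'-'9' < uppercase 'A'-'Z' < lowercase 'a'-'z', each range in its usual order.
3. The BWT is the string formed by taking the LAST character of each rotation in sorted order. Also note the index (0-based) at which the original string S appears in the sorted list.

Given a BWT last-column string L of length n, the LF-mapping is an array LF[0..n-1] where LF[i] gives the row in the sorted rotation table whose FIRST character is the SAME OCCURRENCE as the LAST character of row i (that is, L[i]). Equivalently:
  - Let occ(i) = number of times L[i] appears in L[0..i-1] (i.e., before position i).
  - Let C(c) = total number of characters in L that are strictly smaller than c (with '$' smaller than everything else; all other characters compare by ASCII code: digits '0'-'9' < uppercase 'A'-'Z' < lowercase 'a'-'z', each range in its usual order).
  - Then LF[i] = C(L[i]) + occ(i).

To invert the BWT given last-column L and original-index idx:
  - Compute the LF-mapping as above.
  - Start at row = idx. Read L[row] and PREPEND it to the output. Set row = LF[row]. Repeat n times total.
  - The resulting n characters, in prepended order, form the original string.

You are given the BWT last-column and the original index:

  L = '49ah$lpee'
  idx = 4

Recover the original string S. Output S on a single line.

LF mapping: 1 2 3 6 0 7 8 4 5
Walk LF starting at row 4, prepending L[row]:
  step 1: row=4, L[4]='$', prepend. Next row=LF[4]=0
  step 2: row=0, L[0]='4', prepend. Next row=LF[0]=1
  step 3: row=1, L[1]='9', prepend. Next row=LF[1]=2
  step 4: row=2, L[2]='a', prepend. Next row=LF[2]=3
  step 5: row=3, L[3]='h', prepend. Next row=LF[3]=6
  step 6: row=6, L[6]='p', prepend. Next row=LF[6]=8
  step 7: row=8, L[8]='e', prepend. Next row=LF[8]=5
  step 8: row=5, L[5]='l', prepend. Next row=LF[5]=7
  step 9: row=7, L[7]='e', prepend. Next row=LF[7]=4
Reversed output: elepha94$

Answer: elepha94$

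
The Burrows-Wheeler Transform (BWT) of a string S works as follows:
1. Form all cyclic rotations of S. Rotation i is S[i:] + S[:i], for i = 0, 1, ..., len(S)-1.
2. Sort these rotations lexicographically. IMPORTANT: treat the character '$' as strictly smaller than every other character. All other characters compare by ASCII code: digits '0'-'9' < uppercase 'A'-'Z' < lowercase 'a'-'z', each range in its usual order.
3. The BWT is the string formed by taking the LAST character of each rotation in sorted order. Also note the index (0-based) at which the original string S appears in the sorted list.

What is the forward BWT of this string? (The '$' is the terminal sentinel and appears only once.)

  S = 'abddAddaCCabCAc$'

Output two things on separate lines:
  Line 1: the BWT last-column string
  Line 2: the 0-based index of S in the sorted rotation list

Answer: cCdbaCdC$aaAddbA
8

Derivation:
All 16 rotations (rotation i = S[i:]+S[:i]):
  rot[0] = abddAddaCCabCAc$
  rot[1] = bddAddaCCabCAc$a
  rot[2] = ddAddaCCabCAc$ab
  rot[3] = dAddaCCabCAc$abd
  rot[4] = AddaCCabCAc$abdd
  rot[5] = ddaCCabCAc$abddA
  rot[6] = daCCabCAc$abddAd
  rot[7] = aCCabCAc$abddAdd
  rot[8] = CCabCAc$abddAdda
  rot[9] = CabCAc$abddAddaC
  rot[10] = abCAc$abddAddaCC
  rot[11] = bCAc$abddAddaCCa
  rot[12] = CAc$abddAddaCCab
  rot[13] = Ac$abddAddaCCabC
  rot[14] = c$abddAddaCCabCA
  rot[15] = $abddAddaCCabCAc
Sorted (with $ < everything):
  sorted[0] = $abddAddaCCabCAc  (last char: 'c')
  sorted[1] = Ac$abddAddaCCabC  (last char: 'C')
  sorted[2] = AddaCCabCAc$abdd  (last char: 'd')
  sorted[3] = CAc$abddAddaCCab  (last char: 'b')
  sorted[4] = CCabCAc$abddAdda  (last char: 'a')
  sorted[5] = CabCAc$abddAddaC  (last char: 'C')
  sorted[6] = aCCabCAc$abddAdd  (last char: 'd')
  sorted[7] = abCAc$abddAddaCC  (last char: 'C')
  sorted[8] = abddAddaCCabCAc$  (last char: '$')
  sorted[9] = bCAc$abddAddaCCa  (last char: 'a')
  sorted[10] = bddAddaCCabCAc$a  (last char: 'a')
  sorted[11] = c$abddAddaCCabCA  (last char: 'A')
  sorted[12] = dAddaCCabCAc$abd  (last char: 'd')
  sorted[13] = daCCabCAc$abddAd  (last char: 'd')
  sorted[14] = ddAddaCCabCAc$ab  (last char: 'b')
  sorted[15] = ddaCCabCAc$abddA  (last char: 'A')
Last column: cCdbaCdC$aaAddbA
Original string S is at sorted index 8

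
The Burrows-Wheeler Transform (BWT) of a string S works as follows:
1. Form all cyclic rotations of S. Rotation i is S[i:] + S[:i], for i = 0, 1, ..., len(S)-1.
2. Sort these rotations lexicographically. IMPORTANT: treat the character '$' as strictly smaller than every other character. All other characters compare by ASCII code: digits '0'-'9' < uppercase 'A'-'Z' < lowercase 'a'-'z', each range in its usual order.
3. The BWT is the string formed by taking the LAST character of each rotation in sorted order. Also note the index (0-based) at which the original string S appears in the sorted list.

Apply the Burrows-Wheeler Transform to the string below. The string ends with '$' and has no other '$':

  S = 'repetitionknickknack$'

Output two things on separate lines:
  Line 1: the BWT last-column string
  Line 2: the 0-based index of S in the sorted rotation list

All 21 rotations (rotation i = S[i:]+S[:i]):
  rot[0] = repetitionknickknack$
  rot[1] = epetitionknickknack$r
  rot[2] = petitionknickknack$re
  rot[3] = etitionknickknack$rep
  rot[4] = titionknickknack$repe
  rot[5] = itionknickknack$repet
  rot[6] = tionknickknack$repeti
  rot[7] = ionknickknack$repetit
  rot[8] = onknickknack$repetiti
  rot[9] = nknickknack$repetitio
  rot[10] = knickknack$repetition
  rot[11] = nickknack$repetitionk
  rot[12] = ickknack$repetitionkn
  rot[13] = ckknack$repetitionkni
  rot[14] = kknack$repetitionknic
  rot[15] = knack$repetitionknick
  rot[16] = nack$repetitionknickk
  rot[17] = ack$repetitionknickkn
  rot[18] = ck$repetitionknickkna
  rot[19] = k$repetitionknickknac
  rot[20] = $repetitionknickknack
Sorted (with $ < everything):
  sorted[0] = $repetitionknickknack  (last char: 'k')
  sorted[1] = ack$repetitionknickkn  (last char: 'n')
  sorted[2] = ck$repetitionknickkna  (last char: 'a')
  sorted[3] = ckknack$repetitionkni  (last char: 'i')
  sorted[4] = epetitionknickknack$r  (last char: 'r')
  sorted[5] = etitionknickknack$rep  (last char: 'p')
  sorted[6] = ickknack$repetitionkn  (last char: 'n')
  sorted[7] = ionknickknack$repetit  (last char: 't')
  sorted[8] = itionknickknack$repet  (last char: 't')
  sorted[9] = k$repetitionknickknac  (last char: 'c')
  sorted[10] = kknack$repetitionknic  (last char: 'c')
  sorted[11] = knack$repetitionknick  (last char: 'k')
  sorted[12] = knickknack$repetition  (last char: 'n')
  sorted[13] = nack$repetitionknickk  (last char: 'k')
  sorted[14] = nickknack$repetitionk  (last char: 'k')
  sorted[15] = nknickknack$repetitio  (last char: 'o')
  sorted[16] = onknickknack$repetiti  (last char: 'i')
  sorted[17] = petitionknickknack$re  (last char: 'e')
  sorted[18] = repetitionknickknack$  (last char: '$')
  sorted[19] = tionknickknack$repeti  (last char: 'i')
  sorted[20] = titionknickknack$repe  (last char: 'e')
Last column: knairpnttccknkkoie$ie
Original string S is at sorted index 18

Answer: knairpnttccknkkoie$ie
18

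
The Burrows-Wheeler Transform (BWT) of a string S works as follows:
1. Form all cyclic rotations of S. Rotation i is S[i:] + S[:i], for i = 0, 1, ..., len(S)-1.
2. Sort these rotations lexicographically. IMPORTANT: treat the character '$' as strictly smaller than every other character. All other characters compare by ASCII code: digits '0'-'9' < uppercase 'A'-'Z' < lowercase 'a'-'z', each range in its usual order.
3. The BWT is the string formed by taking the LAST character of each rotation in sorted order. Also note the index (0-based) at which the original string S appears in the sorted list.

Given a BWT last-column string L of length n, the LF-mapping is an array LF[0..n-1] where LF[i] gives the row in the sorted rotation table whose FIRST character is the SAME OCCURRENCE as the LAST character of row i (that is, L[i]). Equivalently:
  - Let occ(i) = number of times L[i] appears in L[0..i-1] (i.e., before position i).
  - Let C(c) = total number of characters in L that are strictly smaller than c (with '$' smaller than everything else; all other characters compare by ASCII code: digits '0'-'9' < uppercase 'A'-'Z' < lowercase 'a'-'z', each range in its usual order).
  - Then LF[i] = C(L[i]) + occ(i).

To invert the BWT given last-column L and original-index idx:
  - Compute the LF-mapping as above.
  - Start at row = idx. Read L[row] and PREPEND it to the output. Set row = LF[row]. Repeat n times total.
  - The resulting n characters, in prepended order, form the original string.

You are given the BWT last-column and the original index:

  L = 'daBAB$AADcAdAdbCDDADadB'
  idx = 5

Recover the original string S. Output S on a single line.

Answer: ADadDBACaAABAAcBddDbDd$

Derivation:
LF mapping: 19 15 7 1 8 0 2 3 11 18 4 20 5 21 17 10 12 13 6 14 16 22 9
Walk LF starting at row 5, prepending L[row]:
  step 1: row=5, L[5]='$', prepend. Next row=LF[5]=0
  step 2: row=0, L[0]='d', prepend. Next row=LF[0]=19
  step 3: row=19, L[19]='D', prepend. Next row=LF[19]=14
  step 4: row=14, L[14]='b', prepend. Next row=LF[14]=17
  step 5: row=17, L[17]='D', prepend. Next row=LF[17]=13
  step 6: row=13, L[13]='d', prepend. Next row=LF[13]=21
  step 7: row=21, L[21]='d', prepend. Next row=LF[21]=22
  step 8: row=22, L[22]='B', prepend. Next row=LF[22]=9
  step 9: row=9, L[9]='c', prepend. Next row=LF[9]=18
  step 10: row=18, L[18]='A', prepend. Next row=LF[18]=6
  step 11: row=6, L[6]='A', prepend. Next row=LF[6]=2
  step 12: row=2, L[2]='B', prepend. Next row=LF[2]=7
  step 13: row=7, L[7]='A', prepend. Next row=LF[7]=3
  step 14: row=3, L[3]='A', prepend. Next row=LF[3]=1
  step 15: row=1, L[1]='a', prepend. Next row=LF[1]=15
  step 16: row=15, L[15]='C', prepend. Next row=LF[15]=10
  step 17: row=10, L[10]='A', prepend. Next row=LF[10]=4
  step 18: row=4, L[4]='B', prepend. Next row=LF[4]=8
  step 19: row=8, L[8]='D', prepend. Next row=LF[8]=11
  step 20: row=11, L[11]='d', prepend. Next row=LF[11]=20
  step 21: row=20, L[20]='a', prepend. Next row=LF[20]=16
  step 22: row=16, L[16]='D', prepend. Next row=LF[16]=12
  step 23: row=12, L[12]='A', prepend. Next row=LF[12]=5
Reversed output: ADadDBACaAABAAcBddDbDd$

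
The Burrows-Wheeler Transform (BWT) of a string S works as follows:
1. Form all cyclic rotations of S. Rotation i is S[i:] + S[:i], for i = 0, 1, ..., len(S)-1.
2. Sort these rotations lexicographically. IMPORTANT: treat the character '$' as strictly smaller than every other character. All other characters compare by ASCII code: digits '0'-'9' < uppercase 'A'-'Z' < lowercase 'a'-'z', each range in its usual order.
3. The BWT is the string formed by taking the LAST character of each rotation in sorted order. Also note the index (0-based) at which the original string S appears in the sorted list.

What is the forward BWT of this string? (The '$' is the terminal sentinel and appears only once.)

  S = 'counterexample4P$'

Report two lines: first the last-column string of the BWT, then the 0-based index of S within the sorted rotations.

Answer: Pe4x$ltrpaucmenoe
4

Derivation:
All 17 rotations (rotation i = S[i:]+S[:i]):
  rot[0] = counterexample4P$
  rot[1] = ounterexample4P$c
  rot[2] = unterexample4P$co
  rot[3] = nterexample4P$cou
  rot[4] = terexample4P$coun
  rot[5] = erexample4P$count
  rot[6] = rexample4P$counte
  rot[7] = example4P$counter
  rot[8] = xample4P$countere
  rot[9] = ample4P$counterex
  rot[10] = mple4P$counterexa
  rot[11] = ple4P$counterexam
  rot[12] = le4P$counterexamp
  rot[13] = e4P$counterexampl
  rot[14] = 4P$counterexample
  rot[15] = P$counterexample4
  rot[16] = $counterexample4P
Sorted (with $ < everything):
  sorted[0] = $counterexample4P  (last char: 'P')
  sorted[1] = 4P$counterexample  (last char: 'e')
  sorted[2] = P$counterexample4  (last char: '4')
  sorted[3] = ample4P$counterex  (last char: 'x')
  sorted[4] = counterexample4P$  (last char: '$')
  sorted[5] = e4P$counterexampl  (last char: 'l')
  sorted[6] = erexample4P$count  (last char: 't')
  sorted[7] = example4P$counter  (last char: 'r')
  sorted[8] = le4P$counterexamp  (last char: 'p')
  sorted[9] = mple4P$counterexa  (last char: 'a')
  sorted[10] = nterexample4P$cou  (last char: 'u')
  sorted[11] = ounterexample4P$c  (last char: 'c')
  sorted[12] = ple4P$counterexam  (last char: 'm')
  sorted[13] = rexample4P$counte  (last char: 'e')
  sorted[14] = terexample4P$coun  (last char: 'n')
  sorted[15] = unterexample4P$co  (last char: 'o')
  sorted[16] = xample4P$countere  (last char: 'e')
Last column: Pe4x$ltrpaucmenoe
Original string S is at sorted index 4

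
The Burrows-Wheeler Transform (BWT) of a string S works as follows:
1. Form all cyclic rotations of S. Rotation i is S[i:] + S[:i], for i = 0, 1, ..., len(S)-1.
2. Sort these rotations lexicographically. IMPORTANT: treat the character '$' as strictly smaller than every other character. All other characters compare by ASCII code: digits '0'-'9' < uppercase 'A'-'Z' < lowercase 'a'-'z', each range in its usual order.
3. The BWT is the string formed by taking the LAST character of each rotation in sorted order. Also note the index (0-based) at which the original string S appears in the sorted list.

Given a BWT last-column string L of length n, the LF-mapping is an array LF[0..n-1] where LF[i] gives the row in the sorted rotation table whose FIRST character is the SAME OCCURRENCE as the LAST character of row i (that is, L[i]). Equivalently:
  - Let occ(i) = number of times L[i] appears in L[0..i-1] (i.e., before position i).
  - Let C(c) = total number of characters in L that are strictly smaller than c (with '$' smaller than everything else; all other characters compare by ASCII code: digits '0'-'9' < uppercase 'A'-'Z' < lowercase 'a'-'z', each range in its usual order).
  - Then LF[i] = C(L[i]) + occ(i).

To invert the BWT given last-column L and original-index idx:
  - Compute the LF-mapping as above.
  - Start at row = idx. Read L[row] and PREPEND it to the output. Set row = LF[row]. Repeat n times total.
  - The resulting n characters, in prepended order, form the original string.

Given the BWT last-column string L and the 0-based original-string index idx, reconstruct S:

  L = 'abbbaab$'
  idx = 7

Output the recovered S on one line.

Answer: bbababa$

Derivation:
LF mapping: 1 4 5 6 2 3 7 0
Walk LF starting at row 7, prepending L[row]:
  step 1: row=7, L[7]='$', prepend. Next row=LF[7]=0
  step 2: row=0, L[0]='a', prepend. Next row=LF[0]=1
  step 3: row=1, L[1]='b', prepend. Next row=LF[1]=4
  step 4: row=4, L[4]='a', prepend. Next row=LF[4]=2
  step 5: row=2, L[2]='b', prepend. Next row=LF[2]=5
  step 6: row=5, L[5]='a', prepend. Next row=LF[5]=3
  step 7: row=3, L[3]='b', prepend. Next row=LF[3]=6
  step 8: row=6, L[6]='b', prepend. Next row=LF[6]=7
Reversed output: bbababa$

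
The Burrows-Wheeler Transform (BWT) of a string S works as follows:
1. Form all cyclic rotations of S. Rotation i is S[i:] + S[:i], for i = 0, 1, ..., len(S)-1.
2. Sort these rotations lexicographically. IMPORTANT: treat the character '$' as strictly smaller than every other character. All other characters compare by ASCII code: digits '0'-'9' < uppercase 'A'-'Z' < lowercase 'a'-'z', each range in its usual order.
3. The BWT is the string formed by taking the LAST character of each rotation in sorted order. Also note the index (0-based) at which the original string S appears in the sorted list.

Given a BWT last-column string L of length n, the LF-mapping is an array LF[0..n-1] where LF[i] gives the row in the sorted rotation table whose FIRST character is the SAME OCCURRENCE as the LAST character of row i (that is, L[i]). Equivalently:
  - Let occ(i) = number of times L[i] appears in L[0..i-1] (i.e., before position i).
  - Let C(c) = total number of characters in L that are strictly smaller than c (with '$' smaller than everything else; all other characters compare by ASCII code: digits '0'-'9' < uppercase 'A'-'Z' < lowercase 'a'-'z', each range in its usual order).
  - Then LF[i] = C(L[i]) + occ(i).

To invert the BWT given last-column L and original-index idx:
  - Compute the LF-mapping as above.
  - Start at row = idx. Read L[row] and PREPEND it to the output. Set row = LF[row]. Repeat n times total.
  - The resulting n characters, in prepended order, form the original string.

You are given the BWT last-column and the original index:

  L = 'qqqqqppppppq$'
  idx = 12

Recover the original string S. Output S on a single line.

LF mapping: 7 8 9 10 11 1 2 3 4 5 6 12 0
Walk LF starting at row 12, prepending L[row]:
  step 1: row=12, L[12]='$', prepend. Next row=LF[12]=0
  step 2: row=0, L[0]='q', prepend. Next row=LF[0]=7
  step 3: row=7, L[7]='p', prepend. Next row=LF[7]=3
  step 4: row=3, L[3]='q', prepend. Next row=LF[3]=10
  step 5: row=10, L[10]='p', prepend. Next row=LF[10]=6
  step 6: row=6, L[6]='p', prepend. Next row=LF[6]=2
  step 7: row=2, L[2]='q', prepend. Next row=LF[2]=9
  step 8: row=9, L[9]='p', prepend. Next row=LF[9]=5
  step 9: row=5, L[5]='p', prepend. Next row=LF[5]=1
  step 10: row=1, L[1]='q', prepend. Next row=LF[1]=8
  step 11: row=8, L[8]='p', prepend. Next row=LF[8]=4
  step 12: row=4, L[4]='q', prepend. Next row=LF[4]=11
  step 13: row=11, L[11]='q', prepend. Next row=LF[11]=12
Reversed output: qqpqppqppqpq$

Answer: qqpqppqppqpq$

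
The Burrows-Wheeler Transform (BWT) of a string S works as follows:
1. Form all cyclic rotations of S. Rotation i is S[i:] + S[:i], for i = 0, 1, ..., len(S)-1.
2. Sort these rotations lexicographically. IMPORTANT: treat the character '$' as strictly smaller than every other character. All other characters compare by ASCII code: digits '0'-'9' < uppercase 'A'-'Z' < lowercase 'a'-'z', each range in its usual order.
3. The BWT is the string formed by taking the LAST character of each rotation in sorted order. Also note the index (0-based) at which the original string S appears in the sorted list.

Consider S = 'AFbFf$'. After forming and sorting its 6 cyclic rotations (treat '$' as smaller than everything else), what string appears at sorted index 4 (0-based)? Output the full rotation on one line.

Answer: bFf$AF

Derivation:
All 6 rotations (rotation i = S[i:]+S[:i]):
  rot[0] = AFbFf$
  rot[1] = FbFf$A
  rot[2] = bFf$AF
  rot[3] = Ff$AFb
  rot[4] = f$AFbF
  rot[5] = $AFbFf
Sorted (with $ < everything):
  sorted[0] = $AFbFf
  sorted[1] = AFbFf$
  sorted[2] = FbFf$A
  sorted[3] = Ff$AFb
  sorted[4] = bFf$AF
  sorted[5] = f$AFbF
sorted[4] = bFf$AF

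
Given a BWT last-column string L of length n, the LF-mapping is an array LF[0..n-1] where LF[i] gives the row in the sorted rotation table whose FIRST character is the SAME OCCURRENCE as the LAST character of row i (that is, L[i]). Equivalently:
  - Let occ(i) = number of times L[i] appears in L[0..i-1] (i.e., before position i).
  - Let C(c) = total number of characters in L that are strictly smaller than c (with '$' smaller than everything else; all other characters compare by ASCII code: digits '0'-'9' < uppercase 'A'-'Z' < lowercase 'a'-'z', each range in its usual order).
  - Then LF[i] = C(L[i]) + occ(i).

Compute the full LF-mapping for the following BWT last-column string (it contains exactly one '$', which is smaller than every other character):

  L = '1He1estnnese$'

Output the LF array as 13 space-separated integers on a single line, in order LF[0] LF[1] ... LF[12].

Answer: 1 3 4 2 5 10 12 8 9 6 11 7 0

Derivation:
Char counts: '$':1, '1':2, 'H':1, 'e':4, 'n':2, 's':2, 't':1
C (first-col start): C('$')=0, C('1')=1, C('H')=3, C('e')=4, C('n')=8, C('s')=10, C('t')=12
L[0]='1': occ=0, LF[0]=C('1')+0=1+0=1
L[1]='H': occ=0, LF[1]=C('H')+0=3+0=3
L[2]='e': occ=0, LF[2]=C('e')+0=4+0=4
L[3]='1': occ=1, LF[3]=C('1')+1=1+1=2
L[4]='e': occ=1, LF[4]=C('e')+1=4+1=5
L[5]='s': occ=0, LF[5]=C('s')+0=10+0=10
L[6]='t': occ=0, LF[6]=C('t')+0=12+0=12
L[7]='n': occ=0, LF[7]=C('n')+0=8+0=8
L[8]='n': occ=1, LF[8]=C('n')+1=8+1=9
L[9]='e': occ=2, LF[9]=C('e')+2=4+2=6
L[10]='s': occ=1, LF[10]=C('s')+1=10+1=11
L[11]='e': occ=3, LF[11]=C('e')+3=4+3=7
L[12]='$': occ=0, LF[12]=C('$')+0=0+0=0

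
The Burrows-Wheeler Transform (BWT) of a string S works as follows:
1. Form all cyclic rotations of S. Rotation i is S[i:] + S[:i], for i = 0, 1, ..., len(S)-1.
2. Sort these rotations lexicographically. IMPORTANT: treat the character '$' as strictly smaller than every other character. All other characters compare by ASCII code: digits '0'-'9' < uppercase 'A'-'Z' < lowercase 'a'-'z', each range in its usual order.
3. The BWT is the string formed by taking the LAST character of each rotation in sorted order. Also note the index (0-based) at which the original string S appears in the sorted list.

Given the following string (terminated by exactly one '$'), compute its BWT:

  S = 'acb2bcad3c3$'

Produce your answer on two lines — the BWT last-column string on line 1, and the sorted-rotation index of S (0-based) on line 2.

All 12 rotations (rotation i = S[i:]+S[:i]):
  rot[0] = acb2bcad3c3$
  rot[1] = cb2bcad3c3$a
  rot[2] = b2bcad3c3$ac
  rot[3] = 2bcad3c3$acb
  rot[4] = bcad3c3$acb2
  rot[5] = cad3c3$acb2b
  rot[6] = ad3c3$acb2bc
  rot[7] = d3c3$acb2bca
  rot[8] = 3c3$acb2bcad
  rot[9] = c3$acb2bcad3
  rot[10] = 3$acb2bcad3c
  rot[11] = $acb2bcad3c3
Sorted (with $ < everything):
  sorted[0] = $acb2bcad3c3  (last char: '3')
  sorted[1] = 2bcad3c3$acb  (last char: 'b')
  sorted[2] = 3$acb2bcad3c  (last char: 'c')
  sorted[3] = 3c3$acb2bcad  (last char: 'd')
  sorted[4] = acb2bcad3c3$  (last char: '$')
  sorted[5] = ad3c3$acb2bc  (last char: 'c')
  sorted[6] = b2bcad3c3$ac  (last char: 'c')
  sorted[7] = bcad3c3$acb2  (last char: '2')
  sorted[8] = c3$acb2bcad3  (last char: '3')
  sorted[9] = cad3c3$acb2b  (last char: 'b')
  sorted[10] = cb2bcad3c3$a  (last char: 'a')
  sorted[11] = d3c3$acb2bca  (last char: 'a')
Last column: 3bcd$cc23baa
Original string S is at sorted index 4

Answer: 3bcd$cc23baa
4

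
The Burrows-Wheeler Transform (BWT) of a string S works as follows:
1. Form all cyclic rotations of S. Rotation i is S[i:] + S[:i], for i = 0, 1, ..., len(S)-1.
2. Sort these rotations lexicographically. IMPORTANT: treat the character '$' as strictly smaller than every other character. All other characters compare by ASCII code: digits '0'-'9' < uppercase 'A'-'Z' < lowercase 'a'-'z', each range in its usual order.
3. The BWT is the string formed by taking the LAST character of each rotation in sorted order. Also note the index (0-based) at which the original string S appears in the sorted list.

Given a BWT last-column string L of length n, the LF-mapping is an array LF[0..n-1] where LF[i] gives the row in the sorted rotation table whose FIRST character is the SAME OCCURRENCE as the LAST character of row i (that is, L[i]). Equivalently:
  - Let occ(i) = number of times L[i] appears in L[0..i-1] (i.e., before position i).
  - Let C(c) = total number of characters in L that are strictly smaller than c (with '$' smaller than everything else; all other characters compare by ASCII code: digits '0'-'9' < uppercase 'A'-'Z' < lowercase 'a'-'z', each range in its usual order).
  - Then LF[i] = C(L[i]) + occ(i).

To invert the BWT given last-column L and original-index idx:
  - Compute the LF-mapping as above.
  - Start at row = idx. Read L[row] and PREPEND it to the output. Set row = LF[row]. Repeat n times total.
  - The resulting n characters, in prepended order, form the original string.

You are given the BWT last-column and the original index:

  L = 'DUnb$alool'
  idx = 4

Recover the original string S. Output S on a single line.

LF mapping: 1 2 7 4 0 3 5 8 9 6
Walk LF starting at row 4, prepending L[row]:
  step 1: row=4, L[4]='$', prepend. Next row=LF[4]=0
  step 2: row=0, L[0]='D', prepend. Next row=LF[0]=1
  step 3: row=1, L[1]='U', prepend. Next row=LF[1]=2
  step 4: row=2, L[2]='n', prepend. Next row=LF[2]=7
  step 5: row=7, L[7]='o', prepend. Next row=LF[7]=8
  step 6: row=8, L[8]='o', prepend. Next row=LF[8]=9
  step 7: row=9, L[9]='l', prepend. Next row=LF[9]=6
  step 8: row=6, L[6]='l', prepend. Next row=LF[6]=5
  step 9: row=5, L[5]='a', prepend. Next row=LF[5]=3
  step 10: row=3, L[3]='b', prepend. Next row=LF[3]=4
Reversed output: balloonUD$

Answer: balloonUD$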